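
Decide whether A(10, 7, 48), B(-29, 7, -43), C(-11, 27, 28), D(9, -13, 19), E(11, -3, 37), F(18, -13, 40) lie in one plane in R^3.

The plane through A, B, C has normal n = AB × AC = (1820, 1131, -780) and equation n·P = -11323.
Checking the remaining points: n·D = -13143, n·E = -12233, n·F = -13143.
Since n·D = -13143 ≠ -11323, D is off the plane and the points are not all coplanar.

No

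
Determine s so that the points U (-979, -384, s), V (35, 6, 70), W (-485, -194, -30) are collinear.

Collinearity requires UV × UW = 0; each component is linear in s.
The x-component gives (-200)s + (-25000) = 0, so s = -125.
The remaining components then also vanish.

-125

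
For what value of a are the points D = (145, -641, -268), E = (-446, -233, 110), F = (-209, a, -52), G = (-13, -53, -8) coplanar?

Coplanarity ⇔ det[DE; DF; DG] = 0.
Expanding, this is linear in a: (-93936)a + (-40204608) = 0.
So a = -428.

-428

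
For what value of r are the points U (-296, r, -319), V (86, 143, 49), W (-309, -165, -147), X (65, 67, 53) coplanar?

The points are coplanar iff UV · (UW × UX) = 0.
Expanding, this is linear in r: (-5696)r + (3320768) = 0.
So r = 583.

583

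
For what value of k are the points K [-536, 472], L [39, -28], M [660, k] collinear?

The three points are collinear iff det[KL; KM] = 0.
This determinant is linear in k: (575)k + (326600) = 0, so k = -568.

-568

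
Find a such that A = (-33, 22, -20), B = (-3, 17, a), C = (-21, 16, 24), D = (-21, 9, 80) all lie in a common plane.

The points are coplanar iff AB · (AC × AD) = 0.
Expanding, this is linear in a: (-84)a + (840) = 0.
So a = 10.

10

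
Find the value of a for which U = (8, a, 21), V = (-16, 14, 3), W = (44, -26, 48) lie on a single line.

Collinearity requires UV × UW = 0; each component is linear in a.
The x-component gives (-45)a + (-90) = 0, so a = -2.
The remaining components then also vanish.

-2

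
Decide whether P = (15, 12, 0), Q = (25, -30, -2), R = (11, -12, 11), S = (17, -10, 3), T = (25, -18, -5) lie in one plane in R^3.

Yes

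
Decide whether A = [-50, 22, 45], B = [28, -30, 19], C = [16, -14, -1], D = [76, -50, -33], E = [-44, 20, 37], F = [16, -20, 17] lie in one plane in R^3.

Yes

The plane through A, B, C has normal n = AB × AC = (1456, 1872, 624) and equation n·P = -3536.
Checking the remaining points: n·D = -3536, n·E = -3536, n·F = -3536.
All equal -3536, so all 6 points lie in one plane.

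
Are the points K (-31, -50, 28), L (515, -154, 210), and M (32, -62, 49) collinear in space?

KL = (546, -104, 182), KM = (63, -12, 21).
KL × KM = (0, 0, 0).
The cross product vanishes, so the three points are collinear.

Yes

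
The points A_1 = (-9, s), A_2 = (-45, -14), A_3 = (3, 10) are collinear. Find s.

4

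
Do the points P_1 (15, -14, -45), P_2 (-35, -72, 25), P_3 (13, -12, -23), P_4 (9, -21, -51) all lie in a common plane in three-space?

No

The four points are coplanar iff the 3×3 determinant with rows P_1P_2, P_1P_3, P_1P_4 is zero.
Rows: (-50, -58, 70), (-2, 2, 22), (-6, -7, -6).
Expanding along the first row: (-50)(142) − (-58)(144) + (70)(26) = 3072.
Nonzero ⇒ not coplanar.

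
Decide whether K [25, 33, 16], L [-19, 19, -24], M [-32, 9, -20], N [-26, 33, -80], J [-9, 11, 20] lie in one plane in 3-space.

No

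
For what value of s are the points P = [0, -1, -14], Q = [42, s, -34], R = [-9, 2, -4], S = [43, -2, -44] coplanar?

Coplanarity ⇔ det[PQ; PR; PS] = 0.
Expanding, this is linear in s: (160)s + (-800) = 0.
So s = 5.

5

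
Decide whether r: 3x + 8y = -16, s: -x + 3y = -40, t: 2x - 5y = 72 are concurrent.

Yes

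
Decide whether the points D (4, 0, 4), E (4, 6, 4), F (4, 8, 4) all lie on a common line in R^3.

Yes

DE = (0, 6, 0), DF = (0, 8, 0).
DE × DF = (0, 0, 0).
The cross product vanishes, so the three points are collinear.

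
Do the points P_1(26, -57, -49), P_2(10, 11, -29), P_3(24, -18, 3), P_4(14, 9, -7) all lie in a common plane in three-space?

No

A normal to the plane through P_1, P_2, P_3 is n = P_1P_2 × P_1P_3 = (2756, 792, -488).
The plane has equation n·P = 50424. For P_4: n·P_4 = 49128.
49128 ≠ 50424, so P_4 is off the plane.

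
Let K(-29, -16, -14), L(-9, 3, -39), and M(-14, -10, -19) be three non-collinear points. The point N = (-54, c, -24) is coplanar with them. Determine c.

-15

A normal to the plane is n = KL × KM = (55, -275, -165).
N lies in the plane iff n · KN = 0.
This gives (-275)c + (-4125) = 0, so c = -15.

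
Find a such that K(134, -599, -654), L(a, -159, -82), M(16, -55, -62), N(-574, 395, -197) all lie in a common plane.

Coplanarity ⇔ det[KL; KM; KN] = 0.
Expanding, this is linear in a: (-339840)a + (38062080) = 0.
So a = 112.

112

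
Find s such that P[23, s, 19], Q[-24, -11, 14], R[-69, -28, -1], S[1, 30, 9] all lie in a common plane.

The points are coplanar iff PQ · (PR × PS) = 0.
Expanding, this is linear in s: (600)s + (-19200) = 0.
So s = 32.

32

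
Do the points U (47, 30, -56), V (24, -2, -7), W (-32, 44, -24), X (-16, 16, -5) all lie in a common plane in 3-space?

The four points are coplanar iff the 3×3 determinant with rows UV, UW, UX is zero.
Rows: (-23, -32, 49), (-79, 14, 32), (-63, -14, 51).
Expanding along the first row: (-23)(1162) − (-32)(-2013) + (49)(1988) = 6270.
Nonzero ⇒ not coplanar.

No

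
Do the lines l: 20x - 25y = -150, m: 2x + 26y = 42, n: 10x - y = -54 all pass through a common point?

No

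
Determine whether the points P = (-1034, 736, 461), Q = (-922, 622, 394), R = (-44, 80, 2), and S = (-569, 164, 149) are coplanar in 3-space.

A normal to the plane through P, Q, R is n = PQ × PR = (8374, -14922, 39388).
The plane has equation n·X = -1483440. For S: n·S = -1343202.
-1343202 ≠ -1483440, so S is off the plane.

No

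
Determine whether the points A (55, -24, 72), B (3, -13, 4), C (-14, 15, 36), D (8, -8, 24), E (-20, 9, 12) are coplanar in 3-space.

The plane through A, B, C has normal n = AB × AC = (2256, 2820, -1269) and equation n·P = -34968.
Checking the remaining points: n·D = -34968, n·E = -34968.
All equal -34968, so all 5 points lie in one plane.

Yes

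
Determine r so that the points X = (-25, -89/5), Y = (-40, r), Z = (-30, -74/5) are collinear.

-44/5

The three points are collinear iff det[XY; XZ] = 0.
This determinant is linear in r: (5)r + (44) = 0, so r = -44/5.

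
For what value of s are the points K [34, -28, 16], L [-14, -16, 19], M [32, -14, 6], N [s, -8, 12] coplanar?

Normal to plane KLM: n = (-162, -486, -648); plane equation n·P = -2268.
Requiring n·N = -2268: (-162)s + (-3888) = -2268.
So s = -10.

-10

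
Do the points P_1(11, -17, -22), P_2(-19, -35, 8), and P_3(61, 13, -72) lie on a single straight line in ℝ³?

Yes

P_1P_2 = (-30, -18, 30), P_1P_3 = (50, 30, -50).
Each component of P_1P_3 is -5/3 times the corresponding component of P_1P_2, so P_1P_3 = -5/3·P_1P_2 and the points are collinear.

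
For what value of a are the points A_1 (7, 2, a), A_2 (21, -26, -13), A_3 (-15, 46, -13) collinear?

Collinearity requires A_1A_2 × A_1A_3 = 0; each component is linear in a.
The x-component gives (72)a + (936) = 0, so a = -13.
The remaining components then also vanish.

-13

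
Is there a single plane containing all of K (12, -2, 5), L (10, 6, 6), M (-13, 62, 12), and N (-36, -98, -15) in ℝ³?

The four points are coplanar iff the 3×3 determinant with rows KL, KM, KN is zero.
Rows: (-2, 8, 1), (-25, 64, 7), (-48, -96, -20).
Expanding along the first row: (-2)(-608) − (8)(836) + (1)(5472) = 0.
Zero determinant ⇒ coplanar.

Yes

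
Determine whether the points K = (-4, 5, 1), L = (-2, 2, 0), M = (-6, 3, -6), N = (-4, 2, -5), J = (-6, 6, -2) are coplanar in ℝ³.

No

The plane through K, L, M has normal n = KL × KM = (19, 16, -10) and equation n·P = -6.
Checking the remaining points: n·N = 6, n·J = 2.
Since n·N = 6 ≠ -6, N is off the plane and the points are not all coplanar.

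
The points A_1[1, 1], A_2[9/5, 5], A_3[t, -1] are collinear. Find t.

3/5

The three points are collinear iff det[A_1A_2; A_1A_3] = 0.
This determinant is linear in t: (-4)t + (12/5) = 0, so t = 3/5.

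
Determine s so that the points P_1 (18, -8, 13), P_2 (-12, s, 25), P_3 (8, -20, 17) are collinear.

-44

Collinearity requires P_1P_2 × P_1P_3 = 0; each component is linear in s.
The x-component gives (4)s + (176) = 0, so s = -44.
The remaining components then also vanish.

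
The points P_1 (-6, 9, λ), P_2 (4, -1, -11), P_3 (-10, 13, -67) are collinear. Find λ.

-51

Collinearity requires P_1P_2 × P_1P_3 = 0; each component is linear in λ.
The x-component gives (14)λ + (714) = 0, so λ = -51.
The remaining components then also vanish.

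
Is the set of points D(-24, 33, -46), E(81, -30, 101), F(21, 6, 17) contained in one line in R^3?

Yes

DE = (105, -63, 147), DF = (45, -27, 63).
Each component of DF is 3/7 times the corresponding component of DE, so DF = 3/7·DE and the points are collinear.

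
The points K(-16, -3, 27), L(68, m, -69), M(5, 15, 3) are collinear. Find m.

69

Direction KM = (21, 18, -24). From the x-coordinate of L, the parameter along the line is τ = (68 − (-16))/21 = 4.
Then m = (-3) + 4·(18) = 69.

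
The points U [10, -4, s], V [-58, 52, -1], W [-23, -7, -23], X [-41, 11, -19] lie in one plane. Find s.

-9

Coplanarity ⇔ det[UV; UW; UX] = 0.
Expanding, this is linear in s: (432)s + (3888) = 0.
So s = -9.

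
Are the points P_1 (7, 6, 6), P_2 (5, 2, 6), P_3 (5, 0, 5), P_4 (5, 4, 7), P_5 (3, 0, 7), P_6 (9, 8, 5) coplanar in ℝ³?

Yes

The plane through P_1, P_2, P_3 has normal n = P_1P_2 × P_1P_3 = (4, -2, 4) and equation n·P = 40.
Checking the remaining points: n·P_4 = 40, n·P_5 = 40, n·P_6 = 40.
All equal 40, so all 6 points lie in one plane.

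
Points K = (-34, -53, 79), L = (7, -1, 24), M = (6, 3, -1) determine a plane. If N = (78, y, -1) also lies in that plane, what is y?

75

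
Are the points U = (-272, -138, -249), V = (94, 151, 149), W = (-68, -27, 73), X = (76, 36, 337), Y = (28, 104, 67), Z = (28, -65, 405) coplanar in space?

The plane through U, V, W has normal n = UV × UW = (48880, -36660, -18330) and equation n·P = -3672110.
Checking the remaining points: n·X = -3782090, n·Y = -3672110, n·Z = -3672110.
Since n·X = -3782090 ≠ -3672110, X is off the plane and the points are not all coplanar.

No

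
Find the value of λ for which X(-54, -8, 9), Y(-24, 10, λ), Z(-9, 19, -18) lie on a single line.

-9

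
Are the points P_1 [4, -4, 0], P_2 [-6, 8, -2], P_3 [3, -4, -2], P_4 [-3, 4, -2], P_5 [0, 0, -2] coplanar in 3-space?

The plane through P_1, P_2, P_3 has normal n = P_1P_2 × P_1P_3 = (-24, -18, 12) and equation n·P = -24.
Checking the remaining points: n·P_4 = -24, n·P_5 = -24.
All equal -24, so all 5 points lie in one plane.

Yes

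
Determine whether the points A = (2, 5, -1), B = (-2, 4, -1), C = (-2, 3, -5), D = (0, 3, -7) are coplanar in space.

With A as base: AB = (-4, -1, 0), AC = (-4, -2, -4), AD = (-2, -2, -6).
AC × AD = (4, -16, 4).
AB · (AC × AD) = 0.
The scalar triple product vanishes, so the four points are coplanar.

Yes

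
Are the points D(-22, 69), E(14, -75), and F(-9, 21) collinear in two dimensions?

No

DE = (36, -144), DF = (13, -48).
Twice the signed area of △DEF is (36)(-48) − (-144)(13) = 144.
The area is nonzero, so the three points are not collinear.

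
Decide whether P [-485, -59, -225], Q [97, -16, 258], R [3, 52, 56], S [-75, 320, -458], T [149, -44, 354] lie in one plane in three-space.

The plane through P, Q, R has normal n = PQ × PR = (-41530, 72162, 43618) and equation n·X = 6070442.
Checking the remaining points: n·S = 6229546, n·T = 6077674.
Since n·S = 6229546 ≠ 6070442, S is off the plane and the points are not all coplanar.

No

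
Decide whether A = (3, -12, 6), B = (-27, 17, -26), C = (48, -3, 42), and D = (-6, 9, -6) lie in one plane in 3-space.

A normal to the plane through A, B, C is n = AB × AC = (1332, -360, -1575).
The plane has equation n·P = -1134. For D: n·D = -1782.
-1782 ≠ -1134, so D is off the plane.

No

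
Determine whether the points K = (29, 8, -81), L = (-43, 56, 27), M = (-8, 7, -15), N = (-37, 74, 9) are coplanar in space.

Yes

With K as base: KL = (-72, 48, 108), KM = (-37, -1, 66), KN = (-66, 66, 90).
KM × KN = (-4446, -1026, -2508).
KL · (KM × KN) = 0.
The scalar triple product vanishes, so the four points are coplanar.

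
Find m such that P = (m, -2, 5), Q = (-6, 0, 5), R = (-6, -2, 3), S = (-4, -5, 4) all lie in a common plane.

-5

The points are coplanar iff PQ · (PR × PS) = 0.
Expanding, this is linear in m: (8)m + (40) = 0.
So m = -5.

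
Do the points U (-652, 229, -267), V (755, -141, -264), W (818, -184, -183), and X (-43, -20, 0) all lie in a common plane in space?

The four points are coplanar iff the 3×3 determinant with rows UV, UW, UX is zero.
Rows: (1407, -370, 3), (1470, -413, 84), (609, -249, 267).
Expanding along the first row: (1407)(-89355) − (-370)(341334) + (3)(-114513) = 227556.
Nonzero ⇒ not coplanar.

No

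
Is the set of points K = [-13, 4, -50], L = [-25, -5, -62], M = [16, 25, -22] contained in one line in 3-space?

KL = (-12, -9, -12), KM = (29, 21, 28).
KL × KM = (0, -12, 9).
The cross product is nonzero, so the points do not lie on one line.

No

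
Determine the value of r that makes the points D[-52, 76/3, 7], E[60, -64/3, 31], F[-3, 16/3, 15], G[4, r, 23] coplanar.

4/3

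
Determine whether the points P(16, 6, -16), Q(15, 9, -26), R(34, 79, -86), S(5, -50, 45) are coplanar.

No

A normal to the plane through P, Q, R is n = PQ × PR = (520, -250, -127).
The plane has equation n·X = 8852. For S: n·S = 9385.
9385 ≠ 8852, so S is off the plane.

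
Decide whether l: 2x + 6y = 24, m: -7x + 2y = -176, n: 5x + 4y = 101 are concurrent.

Intersecting l and m: solving the 2×2 system gives (x, y) = (24, -4).
Substitute into n: (5)(24) + (4)(-4) = 104.
But n requires 101 ≠ 104, so the three lines have no common point.

No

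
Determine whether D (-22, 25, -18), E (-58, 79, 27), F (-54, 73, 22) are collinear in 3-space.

Yes

DE = (-36, 54, 45), DF = (-32, 48, 40).
DE × DF = (0, 0, 0).
The cross product vanishes, so the three points are collinear.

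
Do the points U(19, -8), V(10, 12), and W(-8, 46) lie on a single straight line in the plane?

UV = (-9, 20), UW = (-27, 54).
Twice the signed area of △UVW is (-9)(54) − (20)(-27) = 54.
The area is nonzero, so the three points are not collinear.

No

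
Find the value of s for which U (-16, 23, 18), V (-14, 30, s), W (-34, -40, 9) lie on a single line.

Collinearity requires UV × UW = 0; each component is linear in s.
The x-component gives (63)s + (-1197) = 0, so s = 19.
The remaining components then also vanish.

19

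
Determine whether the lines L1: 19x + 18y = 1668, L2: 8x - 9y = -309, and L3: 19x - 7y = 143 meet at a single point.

Yes

Lines aᵢx + bᵢy = cᵢ with pairwise distinct directions are concurrent exactly when det[aᵢ bᵢ cᵢ] = 0.
Here the determinant is 0.
It vanishes, so the lines are concurrent at (30, 61).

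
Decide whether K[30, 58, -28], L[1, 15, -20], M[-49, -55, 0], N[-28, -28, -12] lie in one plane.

Yes

The four points are coplanar iff the 3×3 determinant with rows KL, KM, KN is zero.
Rows: (-29, -43, 8), (-79, -113, 28), (-58, -86, 16).
Expanding along the first row: (-29)(600) − (-43)(360) + (8)(240) = 0.
Zero determinant ⇒ coplanar.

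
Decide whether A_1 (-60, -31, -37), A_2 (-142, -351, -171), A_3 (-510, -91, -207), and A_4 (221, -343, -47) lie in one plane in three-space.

No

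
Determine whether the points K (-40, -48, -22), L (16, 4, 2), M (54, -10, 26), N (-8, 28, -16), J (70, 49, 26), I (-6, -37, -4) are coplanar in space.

The plane through K, L, M has normal n = KL × KM = (1584, -432, -2760) and equation n·P = 18096.
Checking the remaining points: n·N = 19392, n·J = 17952, n·I = 17520.
Since n·N = 19392 ≠ 18096, N is off the plane and the points are not all coplanar.

No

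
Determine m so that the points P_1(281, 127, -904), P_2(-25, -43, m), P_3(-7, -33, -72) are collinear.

-20

Collinearity requires P_1P_2 × P_1P_3 = 0; each component is linear in m.
The x-component gives (160)m + (3200) = 0, so m = -20.
The remaining components then also vanish.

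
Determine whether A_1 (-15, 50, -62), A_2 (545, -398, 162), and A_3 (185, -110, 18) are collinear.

A_1A_2 = (560, -448, 224), A_1A_3 = (200, -160, 80).
Each component of A_1A_3 is 5/14 times the corresponding component of A_1A_2, so A_1A_3 = 5/14·A_1A_2 and the points are collinear.

Yes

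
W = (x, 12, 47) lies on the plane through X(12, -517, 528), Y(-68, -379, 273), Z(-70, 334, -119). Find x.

-74

A normal to the plane is n = XY × XZ = (127719, -30850, -56764).
W lies in the plane iff n · XW = 0.
This gives (127719)x + (9451206) = 0, so x = -74.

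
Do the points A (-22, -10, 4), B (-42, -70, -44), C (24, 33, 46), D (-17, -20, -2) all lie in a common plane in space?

A normal to the plane through A, B, C is n = AB × AC = (-456, -1368, 1900).
The plane has equation n·P = 31312. For D: n·D = 31312.
Equal, so D lies in the plane and all four are coplanar.

Yes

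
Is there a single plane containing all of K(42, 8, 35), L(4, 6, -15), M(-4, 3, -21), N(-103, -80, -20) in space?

No

With K as base: KL = (-38, -2, -50), KM = (-46, -5, -56), KN = (-145, -88, -55).
KM × KN = (-4653, 5590, 3323).
KL · (KM × KN) = -516.
Since -516 ≠ 0, the four points are not coplanar.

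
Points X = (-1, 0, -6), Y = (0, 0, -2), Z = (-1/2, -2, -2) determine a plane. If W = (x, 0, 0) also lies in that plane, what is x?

The plane through X, Y, Z has equation 8x − 2y − 2z = 4.
Substituting W: (8)x + (0) = 4, so x = 1/2.

1/2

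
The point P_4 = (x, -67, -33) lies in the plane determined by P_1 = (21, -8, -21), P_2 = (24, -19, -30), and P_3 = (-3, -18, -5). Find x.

Coplanarity requires P_1P_2 · (P_1P_3 × P_1P_4) = 0.
P_1P_2 = (3, -11, -9), P_1P_3 = (-24, -10, 16); the triple product is linear in x with coefficient -266 and constant term -798.
Setting it to zero: x = -3.

-3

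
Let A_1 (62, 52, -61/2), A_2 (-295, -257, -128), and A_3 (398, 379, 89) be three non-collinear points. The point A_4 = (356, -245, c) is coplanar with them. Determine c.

-373

The plane through A_1, A_2, A_3 has equation −5043x + (19803/2)y − 12915z = 1192239/2.
Substituting A_4: (-12915)c + (-8442351/2) = 1192239/2, so c = -373.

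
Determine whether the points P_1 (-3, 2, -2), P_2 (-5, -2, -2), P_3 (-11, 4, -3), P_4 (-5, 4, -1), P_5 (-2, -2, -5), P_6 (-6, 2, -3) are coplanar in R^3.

The plane through P_1, P_2, P_3 has normal n = P_1P_2 × P_1P_3 = (4, -2, -36) and equation n·P = 56.
Checking the remaining points: n·P_4 = 8, n·P_5 = 176, n·P_6 = 80.
Since n·P_4 = 8 ≠ 56, P_4 is off the plane and the points are not all coplanar.

No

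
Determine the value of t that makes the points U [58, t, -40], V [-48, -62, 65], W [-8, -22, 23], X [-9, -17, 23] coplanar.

8

The points are coplanar iff UV · (UW × UX) = 0.
Expanding, this is linear in t: (-42)t + (336) = 0.
So t = 8.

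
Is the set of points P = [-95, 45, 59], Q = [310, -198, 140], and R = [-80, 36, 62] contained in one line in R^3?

Yes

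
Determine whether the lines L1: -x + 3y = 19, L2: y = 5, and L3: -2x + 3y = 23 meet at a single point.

Yes

The three lines meet at one point iff the augmented coefficient matrix [aᵢ bᵢ cᵢ] has rank < 3, i.e. its determinant vanishes.
Here the determinant is 0.
It vanishes, so the lines are concurrent at (-4, 5).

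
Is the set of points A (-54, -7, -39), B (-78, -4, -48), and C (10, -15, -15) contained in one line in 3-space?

Yes

AB = (-24, 3, -9), AC = (64, -8, 24).
Each component of AC is -8/3 times the corresponding component of AB, so AC = -8/3·AB and the points are collinear.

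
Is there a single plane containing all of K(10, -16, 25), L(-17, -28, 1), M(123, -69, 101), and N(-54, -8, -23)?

No

A normal to the plane through K, L, M is n = KL × KM = (-2184, -660, 2787).
The plane has equation n·P = 58395. For N: n·N = 59115.
59115 ≠ 58395, so N is off the plane.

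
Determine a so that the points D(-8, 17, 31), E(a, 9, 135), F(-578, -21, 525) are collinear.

Collinearity requires DE × DF = 0; each component is linear in a.
The y-component gives (-494)a + (-63232) = 0, so a = -128.
The remaining components then also vanish.

-128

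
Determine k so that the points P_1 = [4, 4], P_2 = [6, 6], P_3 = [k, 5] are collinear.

The three points are collinear iff det[P_1P_2; P_1P_3] = 0.
This determinant is linear in k: (-2)k + (10) = 0, so k = 5.

5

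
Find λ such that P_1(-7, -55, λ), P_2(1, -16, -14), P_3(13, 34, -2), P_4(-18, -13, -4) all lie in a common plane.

-24

The points are coplanar iff P_1P_2 · (P_1P_3 × P_1P_4) = 0.
Expanding, this is linear in λ: (-986)λ + (-23664) = 0.
So λ = -24.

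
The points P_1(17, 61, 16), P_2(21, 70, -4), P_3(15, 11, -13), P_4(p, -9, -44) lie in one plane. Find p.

17

Normal to plane P_1P_2P_3: n = (-1261, 156, -182); plane equation n·P = -14833.
Requiring n·P_4 = -14833: (-1261)p + (6604) = -14833.
So p = 17.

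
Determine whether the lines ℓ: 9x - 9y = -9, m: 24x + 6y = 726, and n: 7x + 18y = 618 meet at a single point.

Intersecting ℓ and m: solving the 2×2 system gives (x, y) = (24, 25).
Substitute into n: (7)(24) + (18)(25) = 618.
This equals 618, so (24, 25) lies on all three lines and they are concurrent.

Yes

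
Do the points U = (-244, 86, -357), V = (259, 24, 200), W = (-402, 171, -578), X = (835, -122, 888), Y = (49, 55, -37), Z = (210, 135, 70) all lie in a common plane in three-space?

The plane through U, V, W has normal n = UV × UW = (-33643, 23157, 32959) and equation n·P = -1565969.
Checking the remaining points: n·X = -1649467, n·Y = -1594355, n·Z = -1631705.
Since n·X = -1649467 ≠ -1565969, X is off the plane and the points are not all coplanar.

No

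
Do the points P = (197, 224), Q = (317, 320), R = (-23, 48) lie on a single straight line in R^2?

PQ = (120, 96), PR = (-220, -176).
Twice the signed area of △PQR is (120)(-176) − (96)(-220) = 0.
The triangle is degenerate (zero area), so the points are collinear.

Yes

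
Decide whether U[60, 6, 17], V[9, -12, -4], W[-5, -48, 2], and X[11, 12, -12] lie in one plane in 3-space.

Yes

With U as base: UV = (-51, -18, -21), UW = (-65, -54, -15), UX = (-49, 6, -29).
UW × UX = (1656, -1150, -3036).
UV · (UW × UX) = 0.
The scalar triple product vanishes, so the four points are coplanar.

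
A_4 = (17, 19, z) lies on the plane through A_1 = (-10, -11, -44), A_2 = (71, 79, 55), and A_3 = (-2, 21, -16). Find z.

A normal to the plane is n = A_1A_2 × A_1A_3 = (-648, -1476, 1872).
A_4 lies in the plane iff n · A_1A_4 = 0.
This gives (1872)z + (20592) = 0, so z = -11.

-11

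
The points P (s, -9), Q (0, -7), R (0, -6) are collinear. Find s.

The three points are collinear iff det[PQ; PR] = 0.
This determinant is linear in s: (-1)s + (0) = 0, so s = 0.

0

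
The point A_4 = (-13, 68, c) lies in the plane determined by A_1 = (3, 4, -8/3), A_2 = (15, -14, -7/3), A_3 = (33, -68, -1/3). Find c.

-16/3

Coplanarity requires A_1A_2 · (A_1A_3 × A_1A_4) = 0.
A_1A_2 = (12, -18, 1/3), A_1A_3 = (30, -72, 7/3); the triple product is linear in c with coefficient -324 and constant term -1728.
Setting it to zero: c = -16/3.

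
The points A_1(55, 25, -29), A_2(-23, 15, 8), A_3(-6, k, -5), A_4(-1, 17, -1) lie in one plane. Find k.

Normal to plane A_1A_2A_4: n = (16, 112, 64); plane equation n·P = 1824.
Requiring n·A_3 = 1824: (112)k + (-416) = 1824.
So k = 20.

20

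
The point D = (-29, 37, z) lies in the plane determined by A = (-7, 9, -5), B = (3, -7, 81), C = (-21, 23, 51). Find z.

Coplanarity requires AB · (AC × AD) = 0.
AB = (10, -16, 86), AC = (-14, 14, 56); the triple product is linear in z with coefficient -84 and constant term -3612.
Setting it to zero: z = -43.

-43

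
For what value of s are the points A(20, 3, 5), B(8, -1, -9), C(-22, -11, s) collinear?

Direction AB = (-12, -4, -14). From the x-coordinate of C, the parameter along the line is τ = (-22 − 20)/(-12) = 7/2.
Then s = 5 + 7/2·(-14) = -44.

-44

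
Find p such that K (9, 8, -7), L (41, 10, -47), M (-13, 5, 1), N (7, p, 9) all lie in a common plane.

9

Coplanarity ⇔ det[KL; KM; KN] = 0.
Expanding, this is linear in p: (624)p + (-5616) = 0.
So p = 9.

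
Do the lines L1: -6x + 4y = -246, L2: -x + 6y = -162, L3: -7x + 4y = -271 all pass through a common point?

Intersecting L1 and L2: solving the 2×2 system gives (x, y) = (207/8, -363/16).
Substitute into L3: (-7)(207/8) + (4)(-363/16) = -2175/8.
But L3 requires -271 ≠ -2175/8, so the three lines have no common point.

No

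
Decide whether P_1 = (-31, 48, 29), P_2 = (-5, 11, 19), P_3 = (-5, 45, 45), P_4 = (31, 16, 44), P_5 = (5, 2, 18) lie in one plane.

The plane through P_1, P_2, P_3 has normal n = P_1P_2 × P_1P_3 = (-622, -676, 884) and equation n·P = 12470.
Checking the remaining points: n·P_4 = 8798, n·P_5 = 11450.
Since n·P_4 = 8798 ≠ 12470, P_4 is off the plane and the points are not all coplanar.

No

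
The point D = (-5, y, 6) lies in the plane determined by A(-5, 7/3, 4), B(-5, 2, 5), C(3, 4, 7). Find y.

5/3

A normal to the plane is n = AB × AC = (-8/3, 8, 8/3).
D lies in the plane iff n · AD = 0.
This gives (8)y + (-40/3) = 0, so y = 5/3.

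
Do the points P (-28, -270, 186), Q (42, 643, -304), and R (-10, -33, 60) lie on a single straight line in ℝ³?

PQ = (70, 913, -490), PR = (18, 237, -126).
Comparing components 2 and 3: (913)(-126) − (-490)(237) = 1092 ≠ 0, so PQ and PR are not parallel and the points are not collinear.

No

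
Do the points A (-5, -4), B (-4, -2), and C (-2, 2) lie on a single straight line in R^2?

AB = (1, 2), AC = (3, 6).
Checking proportionality: AC = 3·AB, so the vectors are parallel and the points are collinear.

Yes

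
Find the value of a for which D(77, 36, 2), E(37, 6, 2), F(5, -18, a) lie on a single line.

Direction DE = (-40, -30, 0). From the x-coordinate of F, the parameter along the line is τ = (5 − 77)/(-40) = 9/5.
Then a = 2 + 9/5·(0) = 2.

2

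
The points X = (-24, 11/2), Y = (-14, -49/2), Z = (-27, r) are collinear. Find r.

The three points are collinear iff det[XY; XZ] = 0.
This determinant is linear in r: (10)r + (-145) = 0, so r = 29/2.

29/2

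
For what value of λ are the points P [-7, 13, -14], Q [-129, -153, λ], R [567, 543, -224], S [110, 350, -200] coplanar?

Normal to plane PRS: n = (-27810, 82194, 131428); plane equation n·X = -576800.
Requiring n·Q = -576800: (131428)λ + (-8988192) = -576800.
So λ = 64.

64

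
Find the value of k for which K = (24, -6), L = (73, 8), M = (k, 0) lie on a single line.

45

The three points are collinear iff det[KL; KM] = 0.
This determinant is linear in k: (-14)k + (630) = 0, so k = 45.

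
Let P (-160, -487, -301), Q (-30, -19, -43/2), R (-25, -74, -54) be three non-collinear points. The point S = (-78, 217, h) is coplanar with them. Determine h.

235/2

Coplanarity requires PQ · (PR × PS) = 0.
PQ = (130, 468, 559/2), PR = (135, 413, 247); the triple product is linear in h with coefficient -9490 and constant term 1115075.
Setting it to zero: h = 235/2.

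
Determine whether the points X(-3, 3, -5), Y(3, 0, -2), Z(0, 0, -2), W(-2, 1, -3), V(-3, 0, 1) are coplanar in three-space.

No

The plane through X, Y, Z has normal n = XY × XZ = (0, -9, -9) and equation n·P = 18.
Checking the remaining points: n·W = 18, n·V = -9.
Since n·V = -9 ≠ 18, V is off the plane and the points are not all coplanar.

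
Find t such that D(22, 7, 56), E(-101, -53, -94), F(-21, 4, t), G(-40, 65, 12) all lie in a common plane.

10

The points are coplanar iff DE · (DF × DG) = 0.
Expanding, this is linear in t: (10854)t + (-108540) = 0.
So t = 10.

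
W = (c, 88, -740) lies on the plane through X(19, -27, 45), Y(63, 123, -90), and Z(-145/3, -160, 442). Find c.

367/3

Coplanarity requires XY · (XZ × XW) = 0.
XY = (44, 150, -135), XZ = (-202/3, -133, 397); the triple product is linear in c with coefficient 41595 and constant term -5088455.
Setting it to zero: c = 367/3.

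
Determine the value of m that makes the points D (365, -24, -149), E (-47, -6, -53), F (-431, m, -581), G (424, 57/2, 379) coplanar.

Normal to plane DEG: n = (4464, 223200, -22692); plane equation n·P = -346332.
Requiring n·F = -346332: (223200)m + (11260068) = -346332.
So m = -52.

-52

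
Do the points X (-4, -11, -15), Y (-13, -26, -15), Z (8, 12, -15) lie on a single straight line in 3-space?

No

XY = (-9, -15, 0), XZ = (12, 23, 0).
XY × XZ = (0, 0, -27).
The cross product is nonzero, so the points do not lie on one line.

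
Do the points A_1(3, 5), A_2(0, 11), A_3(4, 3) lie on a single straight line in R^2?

A_1A_2 = (-3, 6), A_1A_3 = (1, -2).
Twice the signed area of △A_1A_2A_3 is (-3)(-2) − (6)(1) = 0.
The triangle is degenerate (zero area), so the points are collinear.

Yes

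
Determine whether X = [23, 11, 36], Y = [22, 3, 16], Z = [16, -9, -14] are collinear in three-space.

No

XY = (-1, -8, -20), XZ = (-7, -20, -50).
XY × XZ = (0, 90, -36).
The cross product is nonzero, so the points do not lie on one line.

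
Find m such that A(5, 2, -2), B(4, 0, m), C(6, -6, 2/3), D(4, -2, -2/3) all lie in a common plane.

-4/3

Coplanarity ⇔ det[AB; AC; AD] = 0.
Expanding, this is linear in m: (-12)m + (-16) = 0.
So m = -4/3.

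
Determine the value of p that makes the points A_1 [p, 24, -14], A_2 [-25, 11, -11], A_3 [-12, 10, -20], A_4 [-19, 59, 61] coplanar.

Coplanarity ⇔ det[A_1A_2; A_1A_3; A_1A_4] = 0.
Expanding, this is linear in p: (-360)p + (5760) = 0.
So p = 16.

16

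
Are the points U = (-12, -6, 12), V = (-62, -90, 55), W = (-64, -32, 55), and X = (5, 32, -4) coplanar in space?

No

The four points are coplanar iff the 3×3 determinant with rows UV, UW, UX is zero.
Rows: (-50, -84, 43), (-52, -26, 43), (17, 38, -16).
Expanding along the first row: (-50)(-1218) − (-84)(101) + (43)(-1534) = 3422.
Nonzero ⇒ not coplanar.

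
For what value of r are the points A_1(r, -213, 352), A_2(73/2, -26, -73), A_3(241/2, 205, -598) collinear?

Collinearity requires A_1A_2 × A_1A_3 = 0; each component is linear in r.
The y-component gives (-525)r + (-33075/2) = 0, so r = -63/2.
The remaining components then also vanish.

-63/2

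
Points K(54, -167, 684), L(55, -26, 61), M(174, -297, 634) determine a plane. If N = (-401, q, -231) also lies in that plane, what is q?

578

Coplanarity requires KL · (KM × KN) = 0.
KL = (1, 141, -623), KM = (120, -130, -50); the triple product is linear in q with coefficient -74710 and constant term 43182380.
Setting it to zero: q = 578.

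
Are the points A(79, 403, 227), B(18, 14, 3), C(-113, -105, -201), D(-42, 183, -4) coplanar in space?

Yes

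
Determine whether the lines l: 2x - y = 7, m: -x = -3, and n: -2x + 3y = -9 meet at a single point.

Yes

Intersecting l and m: solving the 2×2 system gives (x, y) = (3, -1).
Substitute into n: (-2)(3) + (3)(-1) = -9.
This equals -9, so (3, -1) lies on all three lines and they are concurrent.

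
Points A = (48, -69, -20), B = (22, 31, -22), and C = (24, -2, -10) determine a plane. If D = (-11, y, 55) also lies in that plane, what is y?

Coplanarity requires AB · (AC × AD) = 0.
AB = (-26, 100, -2), AC = (-24, 67, 10); the triple product is linear in y with coefficient 308 and constant term 3696.
Setting it to zero: y = -12.

-12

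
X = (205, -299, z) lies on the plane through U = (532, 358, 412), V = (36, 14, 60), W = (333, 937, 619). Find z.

The plane through U, V, W has equation 132600x + 172720y − 355640z = -14146720.
Substituting X: (-355640)z + (-24460280) = -14146720, so z = -29.

-29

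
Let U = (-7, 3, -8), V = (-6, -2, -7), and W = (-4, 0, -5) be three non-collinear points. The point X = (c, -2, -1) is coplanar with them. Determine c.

0

Coplanarity requires UV · (UW × UX) = 0.
UV = (1, -5, 1), UW = (3, -3, 3); the triple product is linear in c with coefficient -12 and constant term 0.
Setting it to zero: c = 0.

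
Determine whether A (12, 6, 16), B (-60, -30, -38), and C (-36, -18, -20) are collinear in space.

AB = (-72, -36, -54), AC = (-48, -24, -36).
AB × AC = (0, 0, 0).
The cross product vanishes, so the three points are collinear.

Yes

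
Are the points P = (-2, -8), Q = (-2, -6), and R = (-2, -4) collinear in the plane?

Yes

PQ = (0, 2), PR = (0, 4).
det[PQ; PR] = (0)(4) − (2)(0) = 0.
The determinant is zero, so the points are collinear.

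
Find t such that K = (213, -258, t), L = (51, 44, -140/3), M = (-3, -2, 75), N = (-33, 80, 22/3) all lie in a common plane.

The points are coplanar iff KL · (KM × KN) = 0.
Expanding, this is linear in t: (5808)t + (-822800) = 0.
So t = 425/3.

425/3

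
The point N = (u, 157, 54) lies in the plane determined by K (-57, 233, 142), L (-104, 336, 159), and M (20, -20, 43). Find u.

A normal to the plane is n = KL × KM = (-5896, -3344, 3960).
N lies in the plane iff n · KN = 0.
This gives (-5896)u + (-430408) = 0, so u = -73.

-73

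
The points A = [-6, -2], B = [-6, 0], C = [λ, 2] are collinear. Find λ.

-6

The three points are collinear iff det[AB; AC] = 0.
This determinant is linear in λ: (-2)λ + (-12) = 0, so λ = -6.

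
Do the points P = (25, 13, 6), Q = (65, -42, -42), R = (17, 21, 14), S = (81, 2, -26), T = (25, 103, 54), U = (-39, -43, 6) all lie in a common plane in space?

The plane through P, Q, R has normal n = PQ × PR = (-56, 64, -120) and equation n·X = -1288.
Checking the remaining points: n·S = -1288, n·T = -1288, n·U = -1288.
All equal -1288, so all 6 points lie in one plane.

Yes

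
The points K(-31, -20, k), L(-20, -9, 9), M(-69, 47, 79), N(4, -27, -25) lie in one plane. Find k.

Coplanarity ⇔ det[KL; KM; KN] = 0.
Expanding, this is linear in k: (462)k + (-11088) = 0.
So k = 24.

24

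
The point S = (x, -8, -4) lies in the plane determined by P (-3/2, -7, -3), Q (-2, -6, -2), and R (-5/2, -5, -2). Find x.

-1

A normal to the plane is n = PQ × PR = (-1, -1/2, 0).
S lies in the plane iff n · PS = 0.
This gives (-1)x + (-1) = 0, so x = -1.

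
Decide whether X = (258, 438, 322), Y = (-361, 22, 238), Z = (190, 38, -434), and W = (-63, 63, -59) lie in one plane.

No

The four points are coplanar iff the 3×3 determinant with rows XY, XZ, XW is zero.
Rows: (-619, -416, -84), (-68, -400, -756), (-321, -375, -381).
Expanding along the first row: (-619)(-131100) − (-416)(-216768) + (-84)(-102900) = -380988.
Nonzero ⇒ not coplanar.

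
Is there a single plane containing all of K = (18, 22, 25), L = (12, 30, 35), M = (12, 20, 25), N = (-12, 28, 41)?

Yes

With K as base: KL = (-6, 8, 10), KM = (-6, -2, 0), KN = (-30, 6, 16).
KM × KN = (-32, 96, -96).
KL · (KM × KN) = 0.
The scalar triple product vanishes, so the four points are coplanar.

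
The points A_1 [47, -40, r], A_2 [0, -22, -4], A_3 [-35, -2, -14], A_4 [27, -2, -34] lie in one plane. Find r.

0

Coplanarity ⇔ det[A_1A_2; A_1A_3; A_1A_4] = 0.
Expanding, this is linear in r: (1240)r + (0) = 0.
So r = 0.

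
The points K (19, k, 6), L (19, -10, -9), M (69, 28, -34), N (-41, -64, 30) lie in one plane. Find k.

-24

Coplanarity ⇔ det[KL; KM; KN] = 0.
Expanding, this is linear in k: (450)k + (10800) = 0.
So k = -24.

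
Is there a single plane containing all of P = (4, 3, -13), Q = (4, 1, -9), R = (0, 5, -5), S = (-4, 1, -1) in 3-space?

A normal to the plane through P, Q, R is n = PQ × PR = (-24, -16, -8).
The plane has equation n·X = -40. For S: n·S = 88.
88 ≠ -40, so S is off the plane.

No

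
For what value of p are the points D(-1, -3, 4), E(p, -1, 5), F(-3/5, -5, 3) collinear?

Collinearity requires DE × DF = 0; each component is linear in p.
The y-component gives (1)p + (7/5) = 0, so p = -7/5.
The remaining components then also vanish.

-7/5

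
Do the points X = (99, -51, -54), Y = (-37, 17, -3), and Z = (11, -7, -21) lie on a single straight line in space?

XY = (-136, 68, 51), XZ = (-88, 44, 33).
Each component of XZ is 11/17 times the corresponding component of XY, so XZ = 11/17·XY and the points are collinear.

Yes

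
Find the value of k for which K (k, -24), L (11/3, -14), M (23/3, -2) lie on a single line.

1/3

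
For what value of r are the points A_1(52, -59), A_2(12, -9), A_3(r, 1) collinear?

Collinearity: (A_3 − A_1) must be parallel to (A_2 − A_1) = (-40, 50).
Cross-multiplying the components: (r − 52)·(50) = (60)·(-40).
Solving gives r = 4.

4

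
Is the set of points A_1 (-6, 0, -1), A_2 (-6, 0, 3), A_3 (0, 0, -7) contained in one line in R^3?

No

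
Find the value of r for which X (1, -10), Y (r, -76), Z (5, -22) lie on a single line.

23

Collinearity: (Y − X) must be parallel to (Z − X) = (4, -12).
Cross-multiplying the components: (r − 1)·(-12) = (-66)·(4).
Solving gives r = 23.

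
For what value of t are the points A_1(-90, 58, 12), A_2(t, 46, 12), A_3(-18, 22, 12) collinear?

-66

Collinearity requires A_1A_2 × A_1A_3 = 0; each component is linear in t.
The z-component gives (-36)t + (-2376) = 0, so t = -66.
The remaining components then also vanish.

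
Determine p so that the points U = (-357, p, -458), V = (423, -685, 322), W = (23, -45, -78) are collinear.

563

Collinearity requires UV × UW = 0; each component is linear in p.
The x-component gives (400)p + (-225200) = 0, so p = 563.
The remaining components then also vanish.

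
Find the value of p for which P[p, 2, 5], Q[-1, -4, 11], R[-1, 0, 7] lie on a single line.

Direction QR = (0, 4, -4). From the y-coordinate of P, the parameter along the line is τ = (2 − (-4))/4 = 3/2.
Then p = (-1) + 3/2·(0) = -1.

-1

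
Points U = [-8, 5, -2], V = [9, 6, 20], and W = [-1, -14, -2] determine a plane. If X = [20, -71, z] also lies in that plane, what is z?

-2

Coplanarity requires UV · (UW × UX) = 0.
UV = (17, 1, 22), UW = (7, -19, 0); the triple product is linear in z with coefficient -330 and constant term -660.
Setting it to zero: z = -2.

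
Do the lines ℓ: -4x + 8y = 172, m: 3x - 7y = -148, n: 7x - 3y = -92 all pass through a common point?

Intersecting ℓ and m: solving the 2×2 system gives (x, y) = (-5, 19).
Substitute into n: (7)(-5) + (-3)(19) = -92.
This equals -92, so (-5, 19) lies on all three lines and they are concurrent.

Yes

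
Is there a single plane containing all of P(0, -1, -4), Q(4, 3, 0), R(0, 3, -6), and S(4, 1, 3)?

No

A normal to the plane through P, Q, R is n = PQ × PR = (-24, 8, 16).
The plane has equation n·X = -72. For S: n·S = -40.
-40 ≠ -72, so S is off the plane.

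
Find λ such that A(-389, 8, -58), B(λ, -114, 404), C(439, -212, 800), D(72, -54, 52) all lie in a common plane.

The points are coplanar iff AB · (AC × AD) = 0.
Expanding, this is linear in λ: (28996)λ + (-2725624) = 0.
So λ = 94.

94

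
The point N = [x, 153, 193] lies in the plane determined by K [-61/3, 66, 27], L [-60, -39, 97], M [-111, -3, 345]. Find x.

-122/3

Coplanarity requires KL · (KM × KN) = 0.
KL = (-119/3, -105, 70), KM = (-272/3, -69, 318); the triple product is linear in x with coefficient -28560 and constant term -1161440.
Setting it to zero: x = -122/3.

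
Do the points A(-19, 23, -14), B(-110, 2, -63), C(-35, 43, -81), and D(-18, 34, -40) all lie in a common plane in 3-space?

The four points are coplanar iff the 3×3 determinant with rows AB, AC, AD is zero.
Rows: (-91, -21, -49), (-16, 20, -67), (1, 11, -26).
Expanding along the first row: (-91)(217) − (-21)(483) + (-49)(-196) = 0.
Zero determinant ⇒ coplanar.

Yes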